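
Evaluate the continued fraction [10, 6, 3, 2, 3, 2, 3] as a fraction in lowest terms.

Fold from the inside: start with 3/1.
  2 + 1/3 = 7/3
  3 + 3/7 = 24/7
  2 + 7/24 = 55/24
  3 + 24/55 = 189/55
  6 + 55/189 = 1189/189
  10 + 189/1189 = 12079/1189

12079/1189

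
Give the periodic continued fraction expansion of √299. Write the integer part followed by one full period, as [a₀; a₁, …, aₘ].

a₀ = ⌊√299⌋ = 17.
With m₀=0, d₀=1 and mₖ₊₁ = dₖaₖ − mₖ, dₖ₊₁ = (n − mₖ₊₁²)/dₖ, aₖ₊₁ = ⌊(a₀+mₖ₊₁)/dₖ₊₁⌋:
  k=1: m=17, d=10, a=3
  k=2: m=13, d=13, a=2
  k=3: m=13, d=10, a=3
  k=4: m=17, d=1, a=34
d=1 and a=2a₀=34 at k=4, so the next step gives (m, d) = (17, 10) again — its k=1 value — and the period has length 4.

[17; 3, 2, 3, 34]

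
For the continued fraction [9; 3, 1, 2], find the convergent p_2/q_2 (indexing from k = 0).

37/4

Using pₖ = aₖpₖ₋₁ + pₖ₋₂, qₖ = aₖqₖ₋₁ + qₖ₋₂ (with p₋₁=1, p₋₂=0, q₋₁=0, q₋₂=1):
  k=0: a=9, p=9, q=1
  k=1: a=3, p=28, q=3
  k=2: a=1, p=37, q=4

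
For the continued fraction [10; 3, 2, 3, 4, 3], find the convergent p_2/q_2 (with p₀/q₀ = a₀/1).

Using pₖ = aₖpₖ₋₁ + pₖ₋₂, qₖ = aₖqₖ₋₁ + qₖ₋₂ (with p₋₁=1, p₋₂=0, q₋₁=0, q₋₂=1):
  k=0: a=10, p=10, q=1
  k=1: a=3, p=31, q=3
  k=2: a=2, p=72, q=7

72/7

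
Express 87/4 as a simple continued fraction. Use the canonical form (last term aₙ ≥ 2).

87 = 21*4 + 3
4 = 1*3 + 1
3 = 3*1 + 0  (stop)
So 87/4 = [21; 1, 3].

[21; 1, 3]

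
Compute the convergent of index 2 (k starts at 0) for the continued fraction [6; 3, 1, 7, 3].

25/4

Using pₖ = aₖpₖ₋₁ + pₖ₋₂, qₖ = aₖqₖ₋₁ + qₖ₋₂ (with p₋₁=1, p₋₂=0, q₋₁=0, q₋₂=1):
  k=0: a=6, p=6, q=1
  k=1: a=3, p=19, q=3
  k=2: a=1, p=25, q=4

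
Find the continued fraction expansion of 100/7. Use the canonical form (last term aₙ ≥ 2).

100 = 14·7 + 2
7 = 3·2 + 1
2 = 2·1 + 0  (stop)
So 100/7 = [14; 3, 2].

[14; 3, 2]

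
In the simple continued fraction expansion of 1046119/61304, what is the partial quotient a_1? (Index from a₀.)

1046119 = 17·61304 + 3951   →  a_0 = 17
61304 = 15·3951 + 2039   →  a_1 = 15

15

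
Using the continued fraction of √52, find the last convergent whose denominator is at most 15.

√52 = [7; 4, 1, 2, 1, 4, 14, …] (period length 6).
Convergents:
  p_0/q_0 = 7/1
  p_1/q_1 = 29/4
  p_2/q_2 = 36/5
  p_3/q_3 = 101/14
  p_4/q_4 = 137/19
q_3 = 14 ≤ 15 < 19 = q_4, so the answer is 101/14.

101/14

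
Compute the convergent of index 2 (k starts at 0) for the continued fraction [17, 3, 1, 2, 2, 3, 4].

Using pₖ = aₖpₖ₋₁ + pₖ₋₂, qₖ = aₖqₖ₋₁ + qₖ₋₂ (with p₋₁=1, p₋₂=0, q₋₁=0, q₋₂=1):
  k=0: a=17, p=17, q=1
  k=1: a=3, p=52, q=3
  k=2: a=1, p=69, q=4

69/4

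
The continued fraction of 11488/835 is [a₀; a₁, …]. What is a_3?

7

11488 = 13·835 + 633   →  a_0 = 13
835 = 1·633 + 202   →  a_1 = 1
633 = 3·202 + 27   →  a_2 = 3
202 = 7·27 + 13   →  a_3 = 7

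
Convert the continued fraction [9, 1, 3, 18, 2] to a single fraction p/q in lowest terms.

1463/150

Fold from the inside: start with 2/1.
  18 + 1/2 = 37/2
  3 + 2/37 = 113/37
  1 + 37/113 = 150/113
  9 + 113/150 = 1463/150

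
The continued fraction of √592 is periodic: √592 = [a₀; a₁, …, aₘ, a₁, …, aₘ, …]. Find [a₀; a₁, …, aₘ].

a₀ = ⌊√592⌋ = 24.
With m₀=0, d₀=1 and mₖ₊₁ = dₖaₖ − mₖ, dₖ₊₁ = (n − mₖ₊₁²)/dₖ, aₖ₊₁ = ⌊(a₀+mₖ₊₁)/dₖ₊₁⌋:
  k=1: m=24, d=16, a=3
  k=2: m=24, d=1, a=48
d=1 and a=2a₀=48 at k=2, so the next step gives (m, d) = (24, 16) again — its k=1 value — and the period has length 2.

[24; 3, 48]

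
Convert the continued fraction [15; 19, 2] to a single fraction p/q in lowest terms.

587/39

Fold from the inside: start with 2/1.
  19 + 1/2 = 39/2
  15 + 2/39 = 587/39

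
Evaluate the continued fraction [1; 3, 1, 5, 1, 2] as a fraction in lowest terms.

97/77

Using pₖ = aₖpₖ₋₁ + pₖ₋₂ and qₖ = aₖqₖ₋₁ + qₖ₋₂:
  k=0: a=1, p=1, q=1
  k=1: a=3, p=4, q=3
  k=2: a=1, p=5, q=4
  k=3: a=5, p=29, q=23
  k=4: a=1, p=34, q=27
  k=5: a=2, p=97, q=77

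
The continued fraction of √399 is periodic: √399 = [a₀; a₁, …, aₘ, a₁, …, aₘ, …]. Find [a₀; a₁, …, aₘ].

[19; 1, 38]

a₀ = ⌊√399⌋ = 19.
With m₀=0, d₀=1 and mₖ₊₁ = dₖaₖ − mₖ, dₖ₊₁ = (n − mₖ₊₁²)/dₖ, aₖ₊₁ = ⌊(a₀+mₖ₊₁)/dₖ₊₁⌋:
  k=1: m=19, d=38, a=1
  k=2: m=19, d=1, a=38
d=1 and a=2a₀=38 at k=2, so the next step gives (m, d) = (19, 38) again — its k=1 value — and the period has length 2.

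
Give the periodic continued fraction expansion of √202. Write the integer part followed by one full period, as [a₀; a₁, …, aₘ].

[14; 4, 1, 2, 2, 1, 4, 28]

a₀ = ⌊√202⌋ = 14.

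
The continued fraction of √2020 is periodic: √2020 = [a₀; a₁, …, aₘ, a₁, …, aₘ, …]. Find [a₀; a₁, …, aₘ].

[44; 1, 16, 1, 88]

a₀ = ⌊√2020⌋ = 44.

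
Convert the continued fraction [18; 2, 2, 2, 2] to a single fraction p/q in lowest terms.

Fold from the inside: start with 2/1.
  2 + 1/2 = 5/2
  2 + 2/5 = 12/5
  2 + 5/12 = 29/12
  18 + 12/29 = 534/29

534/29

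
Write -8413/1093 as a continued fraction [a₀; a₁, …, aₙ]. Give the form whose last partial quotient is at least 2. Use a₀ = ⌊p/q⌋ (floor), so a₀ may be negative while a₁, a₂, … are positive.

[-8; 3, 3, 3, 4, 2, 3]

-8413 = -8·1093 + 331
1093 = 3·331 + 100
331 = 3·100 + 31
100 = 3·31 + 7
31 = 4·7 + 3
7 = 2·3 + 1
3 = 3·1 + 0  (stop)
So -8413/1093 = [-8; 3, 3, 3, 4, 2, 3].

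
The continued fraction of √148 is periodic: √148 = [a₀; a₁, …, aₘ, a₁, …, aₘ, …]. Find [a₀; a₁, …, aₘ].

a₀ = ⌊√148⌋ = 12.

[12; 6, 24]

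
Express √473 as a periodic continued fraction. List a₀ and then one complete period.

[21; 1, 2, 1, 42]

a₀ = ⌊√473⌋ = 21.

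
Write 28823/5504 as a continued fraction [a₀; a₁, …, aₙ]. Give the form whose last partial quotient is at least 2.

[5; 4, 4, 2, 6, 7, 3]

28823 = 5·5504 + 1303
5504 = 4·1303 + 292
1303 = 4·292 + 135
292 = 2·135 + 22
135 = 6·22 + 3
22 = 7·3 + 1
3 = 3·1 + 0  (stop)
So 28823/5504 = [5; 4, 4, 2, 6, 7, 3].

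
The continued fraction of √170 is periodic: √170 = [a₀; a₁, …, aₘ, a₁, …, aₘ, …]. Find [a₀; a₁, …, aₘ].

[13; 26]

a₀ = ⌊√170⌋ = 13.
With m₀=0, d₀=1 and mₖ₊₁ = dₖaₖ − mₖ, dₖ₊₁ = (n − mₖ₊₁²)/dₖ, aₖ₊₁ = ⌊(a₀+mₖ₊₁)/dₖ₊₁⌋:
  k=1: m=13, d=1, a=26
d=1 and a=2a₀=26 at k=1, so the next step gives (m, d) = (13, 1) again — its k=1 value — and the period has length 1.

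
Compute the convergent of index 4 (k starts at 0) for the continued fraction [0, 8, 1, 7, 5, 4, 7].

41/364

Using pₖ = aₖpₖ₋₁ + pₖ₋₂, qₖ = aₖqₖ₋₁ + qₖ₋₂ (with p₋₁=1, p₋₂=0, q₋₁=0, q₋₂=1):
  k=0: a=0, p=0, q=1
  k=1: a=8, p=1, q=8
  k=2: a=1, p=1, q=9
  k=3: a=7, p=8, q=71
  k=4: a=5, p=41, q=364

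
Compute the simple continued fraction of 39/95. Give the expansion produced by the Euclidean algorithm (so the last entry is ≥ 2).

39 = 0×95 + 39
95 = 2×39 + 17
39 = 2×17 + 5
17 = 3×5 + 2
5 = 2×2 + 1
2 = 2×1 + 0  (stop)
So 39/95 = [0; 2, 2, 3, 2, 2].

[0; 2, 2, 3, 2, 2]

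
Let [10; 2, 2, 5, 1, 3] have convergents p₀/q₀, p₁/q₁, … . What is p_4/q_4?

333/32

Using pₖ = aₖpₖ₋₁ + pₖ₋₂, qₖ = aₖqₖ₋₁ + qₖ₋₂ (with p₋₁=1, p₋₂=0, q₋₁=0, q₋₂=1):
  k=0: a=10, p=10, q=1
  k=1: a=2, p=21, q=2
  k=2: a=2, p=52, q=5
  k=3: a=5, p=281, q=27
  k=4: a=1, p=333, q=32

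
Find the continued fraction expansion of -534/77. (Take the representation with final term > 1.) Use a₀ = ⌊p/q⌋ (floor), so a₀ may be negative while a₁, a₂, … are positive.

[-7; 15, 2, 2]

-534 = -7×77 + 5
77 = 15×5 + 2
5 = 2×2 + 1
2 = 2×1 + 0  (stop)
So -534/77 = [-7; 15, 2, 2].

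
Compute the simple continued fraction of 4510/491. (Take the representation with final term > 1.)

4510 = 9×491 + 91
491 = 5×91 + 36
91 = 2×36 + 19
36 = 1×19 + 17
19 = 1×17 + 2
17 = 8×2 + 1
2 = 2×1 + 0  (stop)
So 4510/491 = [9; 5, 2, 1, 1, 8, 2].

[9; 5, 2, 1, 1, 8, 2]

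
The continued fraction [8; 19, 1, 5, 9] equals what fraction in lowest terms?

8783/1091

Fold from the inside: start with 9/1.
  5 + 1/9 = 46/9
  1 + 9/46 = 55/46
  19 + 46/55 = 1091/55
  8 + 55/1091 = 8783/1091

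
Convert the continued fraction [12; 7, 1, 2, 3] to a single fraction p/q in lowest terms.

Using pₖ = aₖpₖ₋₁ + pₖ₋₂ and qₖ = aₖqₖ₋₁ + qₖ₋₂:
  k=0: a=12, p=12, q=1
  k=1: a=7, p=85, q=7
  k=2: a=1, p=97, q=8
  k=3: a=2, p=279, q=23
  k=4: a=3, p=934, q=77

934/77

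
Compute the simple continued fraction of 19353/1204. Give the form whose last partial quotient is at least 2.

19353 = 16×1204 + 89
1204 = 13×89 + 47
89 = 1×47 + 42
47 = 1×42 + 5
42 = 8×5 + 2
5 = 2×2 + 1
2 = 2×1 + 0  (stop)
So 19353/1204 = [16; 13, 1, 1, 8, 2, 2].

[16; 13, 1, 1, 8, 2, 2]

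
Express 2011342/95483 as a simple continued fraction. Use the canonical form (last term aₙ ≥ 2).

2011342 = 21·95483 + 6199
95483 = 15·6199 + 2498
6199 = 2·2498 + 1203
2498 = 2·1203 + 92
1203 = 13·92 + 7
92 = 13·7 + 1
7 = 7·1 + 0  (stop)
So 2011342/95483 = [21; 15, 2, 2, 13, 13, 7].

[21; 15, 2, 2, 13, 13, 7]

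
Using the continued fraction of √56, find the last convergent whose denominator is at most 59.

√56 = [7; 2, 14, …] (period length 2).
Convergents:
  p_0/q_0 = 7/1
  p_1/q_1 = 15/2
  p_2/q_2 = 217/29
  p_3/q_3 = 449/60
q_2 = 29 ≤ 59 < 60 = q_3, so the answer is 217/29.

217/29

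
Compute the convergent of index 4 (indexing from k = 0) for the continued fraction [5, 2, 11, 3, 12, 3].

Using pₖ = aₖpₖ₋₁ + pₖ₋₂, qₖ = aₖqₖ₋₁ + qₖ₋₂ (with p₋₁=1, p₋₂=0, q₋₁=0, q₋₂=1):
  k=0: a=5, p=5, q=1
  k=1: a=2, p=11, q=2
  k=2: a=11, p=126, q=23
  k=3: a=3, p=389, q=71
  k=4: a=12, p=4794, q=875

4794/875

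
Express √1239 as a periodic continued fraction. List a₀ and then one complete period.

a₀ = ⌊√1239⌋ = 35.
With m₀=0, d₀=1 and mₖ₊₁ = dₖaₖ − mₖ, dₖ₊₁ = (n − mₖ₊₁²)/dₖ, aₖ₊₁ = ⌊(a₀+mₖ₊₁)/dₖ₊₁⌋:
  k=1: m=35, d=14, a=5
  k=2: m=35, d=1, a=70
d=1 and a=2a₀=70 at k=2, so the next step gives (m, d) = (35, 14) again — its k=1 value — and the period has length 2.

[35; 5, 70]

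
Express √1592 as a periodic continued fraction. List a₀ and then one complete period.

a₀ = ⌊√1592⌋ = 39.
With m₀=0, d₀=1 and mₖ₊₁ = dₖaₖ − mₖ, dₖ₊₁ = (n − mₖ₊₁²)/dₖ, aₖ₊₁ = ⌊(a₀+mₖ₊₁)/dₖ₊₁⌋:
  k=1: m=39, d=71, a=1
  k=2: m=32, d=8, a=8
  k=3: m=32, d=71, a=1
  k=4: m=39, d=1, a=78
d=1 and a=2a₀=78 at k=4, so the next step gives (m, d) = (39, 71) again — its k=1 value — and the period has length 4.

[39; 1, 8, 1, 78]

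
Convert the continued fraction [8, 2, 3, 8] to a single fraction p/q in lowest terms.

Using pₖ = aₖpₖ₋₁ + pₖ₋₂ and qₖ = aₖqₖ₋₁ + qₖ₋₂:
  k=0: a=8, p=8, q=1
  k=1: a=2, p=17, q=2
  k=2: a=3, p=59, q=7
  k=3: a=8, p=489, q=58

489/58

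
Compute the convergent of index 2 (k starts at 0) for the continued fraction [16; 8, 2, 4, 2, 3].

274/17

Using pₖ = aₖpₖ₋₁ + pₖ₋₂, qₖ = aₖqₖ₋₁ + qₖ₋₂ (with p₋₁=1, p₋₂=0, q₋₁=0, q₋₂=1):
  k=0: a=16, p=16, q=1
  k=1: a=8, p=129, q=8
  k=2: a=2, p=274, q=17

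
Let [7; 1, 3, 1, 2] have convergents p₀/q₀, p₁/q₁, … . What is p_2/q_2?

31/4

Using pₖ = aₖpₖ₋₁ + pₖ₋₂, qₖ = aₖqₖ₋₁ + qₖ₋₂ (with p₋₁=1, p₋₂=0, q₋₁=0, q₋₂=1):
  k=0: a=7, p=7, q=1
  k=1: a=1, p=8, q=1
  k=2: a=3, p=31, q=4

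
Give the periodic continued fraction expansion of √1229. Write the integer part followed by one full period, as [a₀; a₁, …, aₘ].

a₀ = ⌊√1229⌋ = 35.
With m₀=0, d₀=1 and mₖ₊₁ = dₖaₖ − mₖ, dₖ₊₁ = (n − mₖ₊₁²)/dₖ, aₖ₊₁ = ⌊(a₀+mₖ₊₁)/dₖ₊₁⌋:
  k=1: m=35, d=4, a=17
  k=2: m=33, d=35, a=1
  k=3: m=2, d=35, a=1
  k=4: m=33, d=4, a=17
  k=5: m=35, d=1, a=70
d=1 and a=2a₀=70 at k=5, so the next step gives (m, d) = (35, 4) again — its k=1 value — and the period has length 5.

[35; 17, 1, 1, 17, 70]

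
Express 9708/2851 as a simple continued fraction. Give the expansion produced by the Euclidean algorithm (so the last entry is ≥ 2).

9708 = 3×2851 + 1155
2851 = 2×1155 + 541
1155 = 2×541 + 73
541 = 7×73 + 30
73 = 2×30 + 13
30 = 2×13 + 4
13 = 3×4 + 1
4 = 4×1 + 0  (stop)
So 9708/2851 = [3; 2, 2, 7, 2, 2, 3, 4].

[3; 2, 2, 7, 2, 2, 3, 4]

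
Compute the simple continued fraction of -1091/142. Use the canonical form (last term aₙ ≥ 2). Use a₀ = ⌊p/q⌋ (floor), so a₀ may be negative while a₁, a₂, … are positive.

[-8; 3, 6, 2, 3]

-1091 = -8×142 + 45
142 = 3×45 + 7
45 = 6×7 + 3
7 = 2×3 + 1
3 = 3×1 + 0  (stop)
So -1091/142 = [-8; 3, 6, 2, 3].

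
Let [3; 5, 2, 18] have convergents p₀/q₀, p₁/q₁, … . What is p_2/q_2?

35/11

Using pₖ = aₖpₖ₋₁ + pₖ₋₂, qₖ = aₖqₖ₋₁ + qₖ₋₂ (with p₋₁=1, p₋₂=0, q₋₁=0, q₋₂=1):
  k=0: a=3, p=3, q=1
  k=1: a=5, p=16, q=5
  k=2: a=2, p=35, q=11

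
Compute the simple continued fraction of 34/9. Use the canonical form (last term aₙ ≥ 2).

34 = 3·9 + 7
9 = 1·7 + 2
7 = 3·2 + 1
2 = 2·1 + 0  (stop)
So 34/9 = [3; 1, 3, 2].

[3; 1, 3, 2]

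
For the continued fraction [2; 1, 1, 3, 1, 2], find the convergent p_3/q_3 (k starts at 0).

Using pₖ = aₖpₖ₋₁ + pₖ₋₂, qₖ = aₖqₖ₋₁ + qₖ₋₂ (with p₋₁=1, p₋₂=0, q₋₁=0, q₋₂=1):
  k=0: a=2, p=2, q=1
  k=1: a=1, p=3, q=1
  k=2: a=1, p=5, q=2
  k=3: a=3, p=18, q=7

18/7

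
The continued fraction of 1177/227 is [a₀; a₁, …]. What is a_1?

1177 = 5·227 + 42   →  a_0 = 5
227 = 5·42 + 17   →  a_1 = 5

5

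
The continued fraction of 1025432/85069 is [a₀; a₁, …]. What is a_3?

10

1025432 = 12·85069 + 4604   →  a_0 = 12
85069 = 18·4604 + 2197   →  a_1 = 18
4604 = 2·2197 + 210   →  a_2 = 2
2197 = 10·210 + 97   →  a_3 = 10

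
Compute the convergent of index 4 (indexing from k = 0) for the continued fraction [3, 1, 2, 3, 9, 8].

344/93

Using pₖ = aₖpₖ₋₁ + pₖ₋₂, qₖ = aₖqₖ₋₁ + qₖ₋₂ (with p₋₁=1, p₋₂=0, q₋₁=0, q₋₂=1):
  k=0: a=3, p=3, q=1
  k=1: a=1, p=4, q=1
  k=2: a=2, p=11, q=3
  k=3: a=3, p=37, q=10
  k=4: a=9, p=344, q=93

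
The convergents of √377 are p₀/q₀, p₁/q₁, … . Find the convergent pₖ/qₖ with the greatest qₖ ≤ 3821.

√377 = [19; 2, 2, 2, 38, …] (period length 4).
Convergents:
  p_0/q_0 = 19/1
  p_1/q_1 = 39/2
  p_2/q_2 = 97/5
  p_3/q_3 = 233/12
  p_4/q_4 = 8951/461
  p_5/q_5 = 18135/934
  p_6/q_6 = 45221/2329
  p_7/q_7 = 108577/5592
q_6 = 2329 ≤ 3821 < 5592 = q_7, so the answer is 45221/2329.

45221/2329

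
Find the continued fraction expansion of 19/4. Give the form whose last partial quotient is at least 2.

19 = 4×4 + 3
4 = 1×3 + 1
3 = 3×1 + 0  (stop)
So 19/4 = [4; 1, 3].

[4; 1, 3]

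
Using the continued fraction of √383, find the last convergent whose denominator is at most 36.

√383 = [19; 1, 1, 3, 19, 3, 1, 1, 38, …] (period length 8).
Convergents:
  p_0/q_0 = 19/1
  p_1/q_1 = 20/1
  p_2/q_2 = 39/2
  p_3/q_3 = 137/7
  p_4/q_4 = 2642/135
q_3 = 7 ≤ 36 < 135 = q_4, so the answer is 137/7.

137/7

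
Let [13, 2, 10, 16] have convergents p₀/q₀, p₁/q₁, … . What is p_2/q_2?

Using pₖ = aₖpₖ₋₁ + pₖ₋₂, qₖ = aₖqₖ₋₁ + qₖ₋₂ (with p₋₁=1, p₋₂=0, q₋₁=0, q₋₂=1):
  k=0: a=13, p=13, q=1
  k=1: a=2, p=27, q=2
  k=2: a=10, p=283, q=21

283/21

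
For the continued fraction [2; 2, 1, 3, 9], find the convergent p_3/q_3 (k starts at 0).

Using pₖ = aₖpₖ₋₁ + pₖ₋₂, qₖ = aₖqₖ₋₁ + qₖ₋₂ (with p₋₁=1, p₋₂=0, q₋₁=0, q₋₂=1):
  k=0: a=2, p=2, q=1
  k=1: a=2, p=5, q=2
  k=2: a=1, p=7, q=3
  k=3: a=3, p=26, q=11

26/11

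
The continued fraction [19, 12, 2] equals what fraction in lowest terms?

477/25

Fold from the inside: start with 2/1.
  12 + 1/2 = 25/2
  19 + 2/25 = 477/25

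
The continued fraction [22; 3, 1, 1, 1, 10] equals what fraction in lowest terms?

2606/117

Fold from the inside: start with 10/1.
  1 + 1/10 = 11/10
  1 + 10/11 = 21/11
  1 + 11/21 = 32/21
  3 + 21/32 = 117/32
  22 + 32/117 = 2606/117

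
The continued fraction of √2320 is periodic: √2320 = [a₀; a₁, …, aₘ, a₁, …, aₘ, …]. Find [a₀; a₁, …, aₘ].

[48; 6, 96]

a₀ = ⌊√2320⌋ = 48.
With m₀=0, d₀=1 and mₖ₊₁ = dₖaₖ − mₖ, dₖ₊₁ = (n − mₖ₊₁²)/dₖ, aₖ₊₁ = ⌊(a₀+mₖ₊₁)/dₖ₊₁⌋:
  k=1: m=48, d=16, a=6
  k=2: m=48, d=1, a=96
d=1 and a=2a₀=96 at k=2, so the next step gives (m, d) = (48, 16) again — its k=1 value — and the period has length 2.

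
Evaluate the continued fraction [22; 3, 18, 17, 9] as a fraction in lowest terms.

Using pₖ = aₖpₖ₋₁ + pₖ₋₂ and qₖ = aₖqₖ₋₁ + qₖ₋₂:
  k=0: a=22, p=22, q=1
  k=1: a=3, p=67, q=3
  k=2: a=18, p=1228, q=55
  k=3: a=17, p=20943, q=938
  k=4: a=9, p=189715, q=8497

189715/8497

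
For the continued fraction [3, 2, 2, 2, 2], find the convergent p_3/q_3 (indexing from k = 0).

Using pₖ = aₖpₖ₋₁ + pₖ₋₂, qₖ = aₖqₖ₋₁ + qₖ₋₂ (with p₋₁=1, p₋₂=0, q₋₁=0, q₋₂=1):
  k=0: a=3, p=3, q=1
  k=1: a=2, p=7, q=2
  k=2: a=2, p=17, q=5
  k=3: a=2, p=41, q=12

41/12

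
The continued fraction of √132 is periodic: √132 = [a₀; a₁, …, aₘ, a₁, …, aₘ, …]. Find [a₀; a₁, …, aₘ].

a₀ = ⌊√132⌋ = 11.
With m₀=0, d₀=1 and mₖ₊₁ = dₖaₖ − mₖ, dₖ₊₁ = (n − mₖ₊₁²)/dₖ, aₖ₊₁ = ⌊(a₀+mₖ₊₁)/dₖ₊₁⌋:
  k=1: m=11, d=11, a=2
  k=2: m=11, d=1, a=22
d=1 and a=2a₀=22 at k=2, so the next step gives (m, d) = (11, 11) again — its k=1 value — and the period has length 2.

[11; 2, 22]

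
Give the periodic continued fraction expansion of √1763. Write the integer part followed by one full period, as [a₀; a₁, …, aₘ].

a₀ = ⌊√1763⌋ = 41.
With m₀=0, d₀=1 and mₖ₊₁ = dₖaₖ − mₖ, dₖ₊₁ = (n − mₖ₊₁²)/dₖ, aₖ₊₁ = ⌊(a₀+mₖ₊₁)/dₖ₊₁⌋:
  k=1: m=41, d=82, a=1
  k=2: m=41, d=1, a=82
d=1 and a=2a₀=82 at k=2, so the next step gives (m, d) = (41, 82) again — its k=1 value — and the period has length 2.

[41; 1, 82]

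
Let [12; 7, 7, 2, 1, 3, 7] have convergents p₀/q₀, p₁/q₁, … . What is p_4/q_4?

1906/157

Using pₖ = aₖpₖ₋₁ + pₖ₋₂, qₖ = aₖqₖ₋₁ + qₖ₋₂ (with p₋₁=1, p₋₂=0, q₋₁=0, q₋₂=1):
  k=0: a=12, p=12, q=1
  k=1: a=7, p=85, q=7
  k=2: a=7, p=607, q=50
  k=3: a=2, p=1299, q=107
  k=4: a=1, p=1906, q=157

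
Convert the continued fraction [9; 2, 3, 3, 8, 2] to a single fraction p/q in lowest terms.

Using pₖ = aₖpₖ₋₁ + pₖ₋₂ and qₖ = aₖqₖ₋₁ + qₖ₋₂:
  k=0: a=9, p=9, q=1
  k=1: a=2, p=19, q=2
  k=2: a=3, p=66, q=7
  k=3: a=3, p=217, q=23
  k=4: a=8, p=1802, q=191
  k=5: a=2, p=3821, q=405

3821/405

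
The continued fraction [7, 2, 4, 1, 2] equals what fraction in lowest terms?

Using pₖ = aₖpₖ₋₁ + pₖ₋₂ and qₖ = aₖqₖ₋₁ + qₖ₋₂:
  k=0: a=7, p=7, q=1
  k=1: a=2, p=15, q=2
  k=2: a=4, p=67, q=9
  k=3: a=1, p=82, q=11
  k=4: a=2, p=231, q=31

231/31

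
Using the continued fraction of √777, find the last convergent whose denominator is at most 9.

223/8

√777 = [27; 1, 6, 1, 54, …] (period length 4).
Convergents:
  p_0/q_0 = 27/1
  p_1/q_1 = 28/1
  p_2/q_2 = 195/7
  p_3/q_3 = 223/8
  p_4/q_4 = 12237/439
q_3 = 8 ≤ 9 < 439 = q_4, so the answer is 223/8.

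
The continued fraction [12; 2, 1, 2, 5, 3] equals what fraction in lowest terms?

Using pₖ = aₖpₖ₋₁ + pₖ₋₂ and qₖ = aₖqₖ₋₁ + qₖ₋₂:
  k=0: a=12, p=12, q=1
  k=1: a=2, p=25, q=2
  k=2: a=1, p=37, q=3
  k=3: a=2, p=99, q=8
  k=4: a=5, p=532, q=43
  k=5: a=3, p=1695, q=137

1695/137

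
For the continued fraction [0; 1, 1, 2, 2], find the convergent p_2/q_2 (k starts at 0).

Using pₖ = aₖpₖ₋₁ + pₖ₋₂, qₖ = aₖqₖ₋₁ + qₖ₋₂ (with p₋₁=1, p₋₂=0, q₋₁=0, q₋₂=1):
  k=0: a=0, p=0, q=1
  k=1: a=1, p=1, q=1
  k=2: a=1, p=1, q=2

1/2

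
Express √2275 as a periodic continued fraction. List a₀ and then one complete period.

a₀ = ⌊√2275⌋ = 47.
With m₀=0, d₀=1 and mₖ₊₁ = dₖaₖ − mₖ, dₖ₊₁ = (n − mₖ₊₁²)/dₖ, aₖ₊₁ = ⌊(a₀+mₖ₊₁)/dₖ₊₁⌋:
  k=1: m=47, d=66, a=1
  k=2: m=19, d=29, a=2
  k=3: m=39, d=26, a=3
  k=4: m=39, d=29, a=2
  k=5: m=19, d=66, a=1
  k=6: m=47, d=1, a=94
d=1 and a=2a₀=94 at k=6, so the next step gives (m, d) = (47, 66) again — its k=1 value — and the period has length 6.

[47; 1, 2, 3, 2, 1, 94]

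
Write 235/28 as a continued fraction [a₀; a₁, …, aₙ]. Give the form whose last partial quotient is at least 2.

[8; 2, 1, 1, 5]

235 = 8*28 + 11
28 = 2*11 + 6
11 = 1*6 + 5
6 = 1*5 + 1
5 = 5*1 + 0  (stop)
So 235/28 = [8; 2, 1, 1, 5].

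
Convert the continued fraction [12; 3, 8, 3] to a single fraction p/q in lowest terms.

Using pₖ = aₖpₖ₋₁ + pₖ₋₂ and qₖ = aₖqₖ₋₁ + qₖ₋₂:
  k=0: a=12, p=12, q=1
  k=1: a=3, p=37, q=3
  k=2: a=8, p=308, q=25
  k=3: a=3, p=961, q=78

961/78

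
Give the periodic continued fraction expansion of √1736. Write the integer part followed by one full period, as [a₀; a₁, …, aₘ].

[41; 1, 1, 1, 82]

a₀ = ⌊√1736⌋ = 41.
With m₀=0, d₀=1 and mₖ₊₁ = dₖaₖ − mₖ, dₖ₊₁ = (n − mₖ₊₁²)/dₖ, aₖ₊₁ = ⌊(a₀+mₖ₊₁)/dₖ₊₁⌋:
  k=1: m=41, d=55, a=1
  k=2: m=14, d=28, a=1
  k=3: m=14, d=55, a=1
  k=4: m=41, d=1, a=82
d=1 and a=2a₀=82 at k=4, so the next step gives (m, d) = (41, 55) again — its k=1 value — and the period has length 4.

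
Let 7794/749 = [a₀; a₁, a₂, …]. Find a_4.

7794 = 10·749 + 304   →  a_0 = 10
749 = 2·304 + 141   →  a_1 = 2
304 = 2·141 + 22   →  a_2 = 2
141 = 6·22 + 9   →  a_3 = 6
22 = 2·9 + 4   →  a_4 = 2

2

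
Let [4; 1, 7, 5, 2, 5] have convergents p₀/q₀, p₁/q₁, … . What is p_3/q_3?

Using pₖ = aₖpₖ₋₁ + pₖ₋₂, qₖ = aₖqₖ₋₁ + qₖ₋₂ (with p₋₁=1, p₋₂=0, q₋₁=0, q₋₂=1):
  k=0: a=4, p=4, q=1
  k=1: a=1, p=5, q=1
  k=2: a=7, p=39, q=8
  k=3: a=5, p=200, q=41

200/41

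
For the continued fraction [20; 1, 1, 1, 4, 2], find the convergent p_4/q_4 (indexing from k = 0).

289/14

Using pₖ = aₖpₖ₋₁ + pₖ₋₂, qₖ = aₖqₖ₋₁ + qₖ₋₂ (with p₋₁=1, p₋₂=0, q₋₁=0, q₋₂=1):
  k=0: a=20, p=20, q=1
  k=1: a=1, p=21, q=1
  k=2: a=1, p=41, q=2
  k=3: a=1, p=62, q=3
  k=4: a=4, p=289, q=14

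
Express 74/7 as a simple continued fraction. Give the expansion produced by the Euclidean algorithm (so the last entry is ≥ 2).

74 = 10·7 + 4
7 = 1·4 + 3
4 = 1·3 + 1
3 = 3·1 + 0  (stop)
So 74/7 = [10; 1, 1, 3].

[10; 1, 1, 3]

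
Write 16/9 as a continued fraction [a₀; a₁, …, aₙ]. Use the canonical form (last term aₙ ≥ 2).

16 = 1×9 + 7
9 = 1×7 + 2
7 = 3×2 + 1
2 = 2×1 + 0  (stop)
So 16/9 = [1; 1, 3, 2].

[1; 1, 3, 2]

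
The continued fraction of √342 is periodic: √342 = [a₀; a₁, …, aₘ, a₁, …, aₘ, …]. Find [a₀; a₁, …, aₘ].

a₀ = ⌊√342⌋ = 18.

[18; 2, 36]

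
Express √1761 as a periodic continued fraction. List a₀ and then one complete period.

a₀ = ⌊√1761⌋ = 41.
With m₀=0, d₀=1 and mₖ₊₁ = dₖaₖ − mₖ, dₖ₊₁ = (n − mₖ₊₁²)/dₖ, aₖ₊₁ = ⌊(a₀+mₖ₊₁)/dₖ₊₁⌋:
  k=1: m=41, d=80, a=1
  k=2: m=39, d=3, a=26
  k=3: m=39, d=80, a=1
  k=4: m=41, d=1, a=82
d=1 and a=2a₀=82 at k=4, so the next step gives (m, d) = (41, 80) again — its k=1 value — and the period has length 4.

[41; 1, 26, 1, 82]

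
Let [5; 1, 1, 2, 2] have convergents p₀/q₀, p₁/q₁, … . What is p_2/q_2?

11/2

Using pₖ = aₖpₖ₋₁ + pₖ₋₂, qₖ = aₖqₖ₋₁ + qₖ₋₂ (with p₋₁=1, p₋₂=0, q₋₁=0, q₋₂=1):
  k=0: a=5, p=5, q=1
  k=1: a=1, p=6, q=1
  k=2: a=1, p=11, q=2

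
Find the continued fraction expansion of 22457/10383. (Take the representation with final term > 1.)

22457 = 2×10383 + 1691
10383 = 6×1691 + 237
1691 = 7×237 + 32
237 = 7×32 + 13
32 = 2×13 + 6
13 = 2×6 + 1
6 = 6×1 + 0  (stop)
So 22457/10383 = [2; 6, 7, 7, 2, 2, 6].

[2; 6, 7, 7, 2, 2, 6]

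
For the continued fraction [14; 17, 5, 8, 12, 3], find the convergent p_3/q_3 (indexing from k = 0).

9911/705

Using pₖ = aₖpₖ₋₁ + pₖ₋₂, qₖ = aₖqₖ₋₁ + qₖ₋₂ (with p₋₁=1, p₋₂=0, q₋₁=0, q₋₂=1):
  k=0: a=14, p=14, q=1
  k=1: a=17, p=239, q=17
  k=2: a=5, p=1209, q=86
  k=3: a=8, p=9911, q=705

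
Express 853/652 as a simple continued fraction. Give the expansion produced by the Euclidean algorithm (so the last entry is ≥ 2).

[1; 3, 4, 9, 1, 4]

853 = 1·652 + 201
652 = 3·201 + 49
201 = 4·49 + 5
49 = 9·5 + 4
5 = 1·4 + 1
4 = 4·1 + 0  (stop)
So 853/652 = [1; 3, 4, 9, 1, 4].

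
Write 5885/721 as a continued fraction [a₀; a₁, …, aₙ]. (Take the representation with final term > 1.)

[8; 6, 6, 6, 3]

5885 = 8*721 + 117
721 = 6*117 + 19
117 = 6*19 + 3
19 = 6*3 + 1
3 = 3*1 + 0  (stop)
So 5885/721 = [8; 6, 6, 6, 3].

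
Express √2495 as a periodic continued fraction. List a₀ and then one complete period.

[49; 1, 18, 1, 98]

a₀ = ⌊√2495⌋ = 49.
With m₀=0, d₀=1 and mₖ₊₁ = dₖaₖ − mₖ, dₖ₊₁ = (n − mₖ₊₁²)/dₖ, aₖ₊₁ = ⌊(a₀+mₖ₊₁)/dₖ₊₁⌋:
  k=1: m=49, d=94, a=1
  k=2: m=45, d=5, a=18
  k=3: m=45, d=94, a=1
  k=4: m=49, d=1, a=98
d=1 and a=2a₀=98 at k=4, so the next step gives (m, d) = (49, 94) again — its k=1 value — and the period has length 4.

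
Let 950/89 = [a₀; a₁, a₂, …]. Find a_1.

950 = 10·89 + 60   →  a_0 = 10
89 = 1·60 + 29   →  a_1 = 1

1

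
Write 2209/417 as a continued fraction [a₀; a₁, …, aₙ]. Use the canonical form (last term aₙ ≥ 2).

[5; 3, 2, 1, 3, 11]

2209 = 5·417 + 124
417 = 3·124 + 45
124 = 2·45 + 34
45 = 1·34 + 11
34 = 3·11 + 1
11 = 11·1 + 0  (stop)
So 2209/417 = [5; 3, 2, 1, 3, 11].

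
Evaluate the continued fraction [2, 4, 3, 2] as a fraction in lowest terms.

Using pₖ = aₖpₖ₋₁ + pₖ₋₂ and qₖ = aₖqₖ₋₁ + qₖ₋₂:
  k=0: a=2, p=2, q=1
  k=1: a=4, p=9, q=4
  k=2: a=3, p=29, q=13
  k=3: a=2, p=67, q=30

67/30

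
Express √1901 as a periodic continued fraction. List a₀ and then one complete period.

a₀ = ⌊√1901⌋ = 43.
With m₀=0, d₀=1 and mₖ₊₁ = dₖaₖ − mₖ, dₖ₊₁ = (n − mₖ₊₁²)/dₖ, aₖ₊₁ = ⌊(a₀+mₖ₊₁)/dₖ₊₁⌋:
  k=1: m=43, d=52, a=1
  k=2: m=9, d=35, a=1
  k=3: m=26, d=35, a=1
  k=4: m=9, d=52, a=1
  k=5: m=43, d=1, a=86
d=1 and a=2a₀=86 at k=5, so the next step gives (m, d) = (43, 52) again — its k=1 value — and the period has length 5.

[43; 1, 1, 1, 1, 86]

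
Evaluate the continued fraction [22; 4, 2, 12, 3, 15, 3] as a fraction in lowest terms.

360149/16206

Using pₖ = aₖpₖ₋₁ + pₖ₋₂ and qₖ = aₖqₖ₋₁ + qₖ₋₂:
  k=0: a=22, p=22, q=1
  k=1: a=4, p=89, q=4
  k=2: a=2, p=200, q=9
  k=3: a=12, p=2489, q=112
  k=4: a=3, p=7667, q=345
  k=5: a=15, p=117494, q=5287
  k=6: a=3, p=360149, q=16206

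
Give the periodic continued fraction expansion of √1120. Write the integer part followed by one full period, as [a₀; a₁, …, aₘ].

[33; 2, 6, 1, 15, 1, 6, 2, 66]

a₀ = ⌊√1120⌋ = 33.
With m₀=0, d₀=1 and mₖ₊₁ = dₖaₖ − mₖ, dₖ₊₁ = (n − mₖ₊₁²)/dₖ, aₖ₊₁ = ⌊(a₀+mₖ₊₁)/dₖ₊₁⌋:
  k=1: m=33, d=31, a=2
  k=2: m=29, d=9, a=6
  k=3: m=25, d=55, a=1
  k=4: m=30, d=4, a=15
  k=5: m=30, d=55, a=1
  k=6: m=25, d=9, a=6
  k=7: m=29, d=31, a=2
  k=8: m=33, d=1, a=66
d=1 and a=2a₀=66 at k=8, so the next step gives (m, d) = (33, 31) again — its k=1 value — and the period has length 8.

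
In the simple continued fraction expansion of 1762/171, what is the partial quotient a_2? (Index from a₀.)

3

1762 = 10·171 + 52   →  a_0 = 10
171 = 3·52 + 15   →  a_1 = 3
52 = 3·15 + 7   →  a_2 = 3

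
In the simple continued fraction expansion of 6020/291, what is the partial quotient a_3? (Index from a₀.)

6020 = 20·291 + 200   →  a_0 = 20
291 = 1·200 + 91   →  a_1 = 1
200 = 2·91 + 18   →  a_2 = 2
91 = 5·18 + 1   →  a_3 = 5

5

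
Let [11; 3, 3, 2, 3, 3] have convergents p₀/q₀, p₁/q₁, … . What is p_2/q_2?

113/10

Using pₖ = aₖpₖ₋₁ + pₖ₋₂, qₖ = aₖqₖ₋₁ + qₖ₋₂ (with p₋₁=1, p₋₂=0, q₋₁=0, q₋₂=1):
  k=0: a=11, p=11, q=1
  k=1: a=3, p=34, q=3
  k=2: a=3, p=113, q=10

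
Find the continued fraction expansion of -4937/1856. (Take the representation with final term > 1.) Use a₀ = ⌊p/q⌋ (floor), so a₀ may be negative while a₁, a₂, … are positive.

-4937 = -3*1856 + 631
1856 = 2*631 + 594
631 = 1*594 + 37
594 = 16*37 + 2
37 = 18*2 + 1
2 = 2*1 + 0  (stop)
So -4937/1856 = [-3; 2, 1, 16, 18, 2].

[-3; 2, 1, 16, 18, 2]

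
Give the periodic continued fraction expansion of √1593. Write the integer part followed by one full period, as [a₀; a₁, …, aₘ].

a₀ = ⌊√1593⌋ = 39.

[39; 1, 10, 2, 2, 2, 10, 1, 78]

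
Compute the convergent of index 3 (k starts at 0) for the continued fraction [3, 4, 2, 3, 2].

Using pₖ = aₖpₖ₋₁ + pₖ₋₂, qₖ = aₖqₖ₋₁ + qₖ₋₂ (with p₋₁=1, p₋₂=0, q₋₁=0, q₋₂=1):
  k=0: a=3, p=3, q=1
  k=1: a=4, p=13, q=4
  k=2: a=2, p=29, q=9
  k=3: a=3, p=100, q=31

100/31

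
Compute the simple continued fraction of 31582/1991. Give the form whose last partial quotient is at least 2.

31582 = 15·1991 + 1717
1991 = 1·1717 + 274
1717 = 6·274 + 73
274 = 3·73 + 55
73 = 1·55 + 18
55 = 3·18 + 1
18 = 18·1 + 0  (stop)
So 31582/1991 = [15; 1, 6, 3, 1, 3, 18].

[15; 1, 6, 3, 1, 3, 18]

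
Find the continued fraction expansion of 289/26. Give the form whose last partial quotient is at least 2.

[11; 8, 1, 2]

289 = 11·26 + 3
26 = 8·3 + 2
3 = 1·2 + 1
2 = 2·1 + 0  (stop)
So 289/26 = [11; 8, 1, 2].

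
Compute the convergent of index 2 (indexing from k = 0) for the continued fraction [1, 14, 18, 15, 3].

271/253

Using pₖ = aₖpₖ₋₁ + pₖ₋₂, qₖ = aₖqₖ₋₁ + qₖ₋₂ (with p₋₁=1, p₋₂=0, q₋₁=0, q₋₂=1):
  k=0: a=1, p=1, q=1
  k=1: a=14, p=15, q=14
  k=2: a=18, p=271, q=253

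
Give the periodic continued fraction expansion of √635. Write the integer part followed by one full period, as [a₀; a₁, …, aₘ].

[25; 5, 50]

a₀ = ⌊√635⌋ = 25.
With m₀=0, d₀=1 and mₖ₊₁ = dₖaₖ − mₖ, dₖ₊₁ = (n − mₖ₊₁²)/dₖ, aₖ₊₁ = ⌊(a₀+mₖ₊₁)/dₖ₊₁⌋:
  k=1: m=25, d=10, a=5
  k=2: m=25, d=1, a=50
d=1 and a=2a₀=50 at k=2, so the next step gives (m, d) = (25, 10) again — its k=1 value — and the period has length 2.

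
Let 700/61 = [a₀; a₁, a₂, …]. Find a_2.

700 = 11·61 + 29   →  a_0 = 11
61 = 2·29 + 3   →  a_1 = 2
29 = 9·3 + 2   →  a_2 = 9

9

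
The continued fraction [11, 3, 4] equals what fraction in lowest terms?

Using pₖ = aₖpₖ₋₁ + pₖ₋₂ and qₖ = aₖqₖ₋₁ + qₖ₋₂:
  k=0: a=11, p=11, q=1
  k=1: a=3, p=34, q=3
  k=2: a=4, p=147, q=13

147/13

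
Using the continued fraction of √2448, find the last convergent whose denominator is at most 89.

√2448 = [49; 2, 10, 2, 98, …] (period length 4).
Convergents:
  p_0/q_0 = 49/1
  p_1/q_1 = 99/2
  p_2/q_2 = 1039/21
  p_3/q_3 = 2177/44
  p_4/q_4 = 214385/4333
q_3 = 44 ≤ 89 < 4333 = q_4, so the answer is 2177/44.

2177/44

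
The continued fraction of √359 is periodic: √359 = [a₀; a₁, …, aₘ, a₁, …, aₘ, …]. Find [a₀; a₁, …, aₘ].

[18; 1, 17, 1, 36]

a₀ = ⌊√359⌋ = 18.
With m₀=0, d₀=1 and mₖ₊₁ = dₖaₖ − mₖ, dₖ₊₁ = (n − mₖ₊₁²)/dₖ, aₖ₊₁ = ⌊(a₀+mₖ₊₁)/dₖ₊₁⌋:
  k=1: m=18, d=35, a=1
  k=2: m=17, d=2, a=17
  k=3: m=17, d=35, a=1
  k=4: m=18, d=1, a=36
d=1 and a=2a₀=36 at k=4, so the next step gives (m, d) = (18, 35) again — its k=1 value — and the period has length 4.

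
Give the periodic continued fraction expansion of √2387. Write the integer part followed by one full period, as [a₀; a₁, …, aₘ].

a₀ = ⌊√2387⌋ = 48.
With m₀=0, d₀=1 and mₖ₊₁ = dₖaₖ − mₖ, dₖ₊₁ = (n − mₖ₊₁²)/dₖ, aₖ₊₁ = ⌊(a₀+mₖ₊₁)/dₖ₊₁⌋:
  k=1: m=48, d=83, a=1
  k=2: m=35, d=14, a=5
  k=3: m=35, d=83, a=1
  k=4: m=48, d=1, a=96
d=1 and a=2a₀=96 at k=4, so the next step gives (m, d) = (48, 83) again — its k=1 value — and the period has length 4.

[48; 1, 5, 1, 96]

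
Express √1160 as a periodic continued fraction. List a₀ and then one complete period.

a₀ = ⌊√1160⌋ = 34.
With m₀=0, d₀=1 and mₖ₊₁ = dₖaₖ − mₖ, dₖ₊₁ = (n − mₖ₊₁²)/dₖ, aₖ₊₁ = ⌊(a₀+mₖ₊₁)/dₖ₊₁⌋:
  k=1: m=34, d=4, a=17
  k=2: m=34, d=1, a=68
d=1 and a=2a₀=68 at k=2, so the next step gives (m, d) = (34, 4) again — its k=1 value — and the period has length 2.

[34; 17, 68]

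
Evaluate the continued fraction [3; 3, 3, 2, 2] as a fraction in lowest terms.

185/56

Fold from the inside: start with 2/1.
  2 + 1/2 = 5/2
  3 + 2/5 = 17/5
  3 + 5/17 = 56/17
  3 + 17/56 = 185/56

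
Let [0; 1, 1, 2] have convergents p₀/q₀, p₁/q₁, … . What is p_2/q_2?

Using pₖ = aₖpₖ₋₁ + pₖ₋₂, qₖ = aₖqₖ₋₁ + qₖ₋₂ (with p₋₁=1, p₋₂=0, q₋₁=0, q₋₂=1):
  k=0: a=0, p=0, q=1
  k=1: a=1, p=1, q=1
  k=2: a=1, p=1, q=2

1/2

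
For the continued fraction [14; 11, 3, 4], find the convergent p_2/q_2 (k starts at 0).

479/34

Using pₖ = aₖpₖ₋₁ + pₖ₋₂, qₖ = aₖqₖ₋₁ + qₖ₋₂ (with p₋₁=1, p₋₂=0, q₋₁=0, q₋₂=1):
  k=0: a=14, p=14, q=1
  k=1: a=11, p=155, q=11
  k=2: a=3, p=479, q=34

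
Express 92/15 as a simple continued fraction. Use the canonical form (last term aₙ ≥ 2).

[6; 7, 2]

92 = 6·15 + 2
15 = 7·2 + 1
2 = 2·1 + 0  (stop)
So 92/15 = [6; 7, 2].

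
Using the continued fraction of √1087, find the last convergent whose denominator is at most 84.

1088/33

√1087 = [32; 1, 31, 1, 64, …] (period length 4).
Convergents:
  p_0/q_0 = 32/1
  p_1/q_1 = 33/1
  p_2/q_2 = 1055/32
  p_3/q_3 = 1088/33
  p_4/q_4 = 70687/2144
q_3 = 33 ≤ 84 < 2144 = q_4, so the answer is 1088/33.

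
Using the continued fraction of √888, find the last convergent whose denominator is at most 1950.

44401/1490

√888 = [29; 1, 3, 1, 58, …] (period length 4).
Convergents:
  p_0/q_0 = 29/1
  p_1/q_1 = 30/1
  p_2/q_2 = 119/4
  p_3/q_3 = 149/5
  p_4/q_4 = 8761/294
  p_5/q_5 = 8910/299
  p_6/q_6 = 35491/1191
  p_7/q_7 = 44401/1490
  p_8/q_8 = 2610749/87611
q_7 = 1490 ≤ 1950 < 87611 = q_8, so the answer is 44401/1490.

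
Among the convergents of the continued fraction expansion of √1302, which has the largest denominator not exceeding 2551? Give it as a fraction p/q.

√1302 = [36; 12, 72, …] (period length 2).
Convergents:
  p_0/q_0 = 36/1
  p_1/q_1 = 433/12
  p_2/q_2 = 31212/865
  p_3/q_3 = 374977/10392
q_2 = 865 ≤ 2551 < 10392 = q_3, so the answer is 31212/865.

31212/865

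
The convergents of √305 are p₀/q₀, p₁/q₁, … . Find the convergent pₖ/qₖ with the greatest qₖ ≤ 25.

227/13

√305 = [17; 2, 6, 2, 34, …] (period length 4).
Convergents:
  p_0/q_0 = 17/1
  p_1/q_1 = 35/2
  p_2/q_2 = 227/13
  p_3/q_3 = 489/28
q_2 = 13 ≤ 25 < 28 = q_3, so the answer is 227/13.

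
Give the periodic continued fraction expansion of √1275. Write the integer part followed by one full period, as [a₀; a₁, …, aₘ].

[35; 1, 2, 2, 2, 2, 2, 1, 70]

a₀ = ⌊√1275⌋ = 35.
With m₀=0, d₀=1 and mₖ₊₁ = dₖaₖ − mₖ, dₖ₊₁ = (n − mₖ₊₁²)/dₖ, aₖ₊₁ = ⌊(a₀+mₖ₊₁)/dₖ₊₁⌋:
  k=1: m=35, d=50, a=1
  k=2: m=15, d=21, a=2
  k=3: m=27, d=26, a=2
  k=4: m=25, d=25, a=2
  k=5: m=25, d=26, a=2
  k=6: m=27, d=21, a=2
  k=7: m=15, d=50, a=1
  k=8: m=35, d=1, a=70
d=1 and a=2a₀=70 at k=8, so the next step gives (m, d) = (35, 50) again — its k=1 value — and the period has length 8.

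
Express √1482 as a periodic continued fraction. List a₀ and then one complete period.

a₀ = ⌊√1482⌋ = 38.
With m₀=0, d₀=1 and mₖ₊₁ = dₖaₖ − mₖ, dₖ₊₁ = (n − mₖ₊₁²)/dₖ, aₖ₊₁ = ⌊(a₀+mₖ₊₁)/dₖ₊₁⌋:
  k=1: m=38, d=38, a=2
  k=2: m=38, d=1, a=76
d=1 and a=2a₀=76 at k=2, so the next step gives (m, d) = (38, 38) again — its k=1 value — and the period has length 2.

[38; 2, 76]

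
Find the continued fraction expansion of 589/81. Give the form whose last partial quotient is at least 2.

[7; 3, 1, 2, 7]

589 = 7×81 + 22
81 = 3×22 + 15
22 = 1×15 + 7
15 = 2×7 + 1
7 = 7×1 + 0  (stop)
So 589/81 = [7; 3, 1, 2, 7].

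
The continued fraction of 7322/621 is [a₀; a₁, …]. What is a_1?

7322 = 11·621 + 491   →  a_0 = 11
621 = 1·491 + 130   →  a_1 = 1

1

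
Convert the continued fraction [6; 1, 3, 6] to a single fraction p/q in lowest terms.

Fold from the inside: start with 6/1.
  3 + 1/6 = 19/6
  1 + 6/19 = 25/19
  6 + 19/25 = 169/25

169/25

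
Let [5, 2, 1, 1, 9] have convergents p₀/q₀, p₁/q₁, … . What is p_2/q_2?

16/3

Using pₖ = aₖpₖ₋₁ + pₖ₋₂, qₖ = aₖqₖ₋₁ + qₖ₋₂ (with p₋₁=1, p₋₂=0, q₋₁=0, q₋₂=1):
  k=0: a=5, p=5, q=1
  k=1: a=2, p=11, q=2
  k=2: a=1, p=16, q=3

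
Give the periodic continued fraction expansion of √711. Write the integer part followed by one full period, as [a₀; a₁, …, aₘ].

[26; 1, 1, 1, 52]

a₀ = ⌊√711⌋ = 26.
With m₀=0, d₀=1 and mₖ₊₁ = dₖaₖ − mₖ, dₖ₊₁ = (n − mₖ₊₁²)/dₖ, aₖ₊₁ = ⌊(a₀+mₖ₊₁)/dₖ₊₁⌋:
  k=1: m=26, d=35, a=1
  k=2: m=9, d=18, a=1
  k=3: m=9, d=35, a=1
  k=4: m=26, d=1, a=52
d=1 and a=2a₀=52 at k=4, so the next step gives (m, d) = (26, 35) again — its k=1 value — and the period has length 4.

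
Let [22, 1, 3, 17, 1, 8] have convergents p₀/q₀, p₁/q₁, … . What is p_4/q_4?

1661/73

Using pₖ = aₖpₖ₋₁ + pₖ₋₂, qₖ = aₖqₖ₋₁ + qₖ₋₂ (with p₋₁=1, p₋₂=0, q₋₁=0, q₋₂=1):
  k=0: a=22, p=22, q=1
  k=1: a=1, p=23, q=1
  k=2: a=3, p=91, q=4
  k=3: a=17, p=1570, q=69
  k=4: a=1, p=1661, q=73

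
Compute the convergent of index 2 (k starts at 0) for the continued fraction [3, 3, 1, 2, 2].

13/4

Using pₖ = aₖpₖ₋₁ + pₖ₋₂, qₖ = aₖqₖ₋₁ + qₖ₋₂ (with p₋₁=1, p₋₂=0, q₋₁=0, q₋₂=1):
  k=0: a=3, p=3, q=1
  k=1: a=3, p=10, q=3
  k=2: a=1, p=13, q=4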